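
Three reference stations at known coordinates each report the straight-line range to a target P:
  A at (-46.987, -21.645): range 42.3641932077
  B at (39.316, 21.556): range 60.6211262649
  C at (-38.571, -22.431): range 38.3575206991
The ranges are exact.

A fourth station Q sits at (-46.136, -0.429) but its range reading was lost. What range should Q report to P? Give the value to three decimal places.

28.273

eq1: (x + 46.987)² + (y + 21.645)² = 42.3641932077²
eq2: (x − 39.316)² + (y − 21.556)² = 60.6211262649²
eq3: (x + 38.571)² + (y + 22.431)² = 38.3575206991²
eq1−eq2, eq1−eq3 (x²,y² cancel):
  172.606·x + 86.402·y = -2546.071285
  16.832·x − 1.572·y = -361.986920
det = 172.606·-1.572 − 86.402·16.832 = -1725.655096
x = (-2546.071285·-1.572 − 86.402·-361.986920) / -1725.655096 = -20.443725
y = (172.606·-361.986920 − -2546.071285·16.832) / -1725.655096 = 11.372865
|P − Q| = √((-20.443725 − -46.136)² + (11.372865 − -0.429)²) = 28.273256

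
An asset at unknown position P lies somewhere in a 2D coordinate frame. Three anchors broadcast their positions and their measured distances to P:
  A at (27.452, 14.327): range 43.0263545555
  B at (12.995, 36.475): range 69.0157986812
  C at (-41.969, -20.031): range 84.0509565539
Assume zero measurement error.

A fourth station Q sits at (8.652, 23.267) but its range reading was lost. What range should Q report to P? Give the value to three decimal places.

59.591

eq1: (x − 27.452)² + (y − 14.327)² = 43.0263545555²
eq2: (x − 12.995)² + (y − 36.475)² = 69.0157986812²
eq3: (x + 41.969)² + (y + 20.031)² = 84.0509565539²
eq2−eq3, eq2−eq1 (x²,y² cancel):
  -109.928·x − 113.012·y = -1638.040558
  28.914·x − 44.296·y = 2371.492864
det = -109.928·-44.296 − -113.012·28.914 = 8136.999656
x = (-1638.040558·-44.296 − -113.012·2371.492864) / 8136.999656 = 41.853977
y = (-109.928·2371.492864 − -1638.040558·28.914) / 8136.999656 = -26.217423
|P − Q| = √((41.853977 − 8.652)² + (-26.217423 − 23.267)²) = 59.590934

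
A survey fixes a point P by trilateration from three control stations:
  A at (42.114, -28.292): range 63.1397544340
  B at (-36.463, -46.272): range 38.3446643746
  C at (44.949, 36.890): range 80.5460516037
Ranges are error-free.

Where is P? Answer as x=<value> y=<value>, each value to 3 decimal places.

x=-18.933 y=-12.169

eq1: (x − 42.114)² + (y + 28.292)² = 63.1397544340²
eq2: (x + 36.463)² + (y + 46.272)² = 38.3446643746²
eq3: (x − 44.949)² + (y − 36.890)² = 80.5460516037²
eq3−eq1, eq3−eq2 (x²,y² cancel):
  -5.670·x − 130.364·y = 1693.779398
  -162.824·x − 166.324·y = 5106.716795
det = -5.670·-166.324 − -130.364·-162.824 = -20283.330856
x = (1693.779398·-166.324 − -130.364·5106.716795) / -20283.330856 = -18.932584
y = (-5.670·5106.716795 − 1693.779398·-162.824) / -20283.330856 = -12.169246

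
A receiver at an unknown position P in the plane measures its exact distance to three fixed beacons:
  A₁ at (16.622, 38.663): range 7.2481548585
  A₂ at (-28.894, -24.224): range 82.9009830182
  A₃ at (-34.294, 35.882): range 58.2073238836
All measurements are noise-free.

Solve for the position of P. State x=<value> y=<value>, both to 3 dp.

eq1: (x − 16.622)² + (y − 38.663)² = 7.2481548585²
eq2: (x + 28.894)² + (y + 24.224)² = 82.9009830182²
eq3: (x + 34.294)² + (y − 35.882)² = 58.2073238836²
eq1−eq3, eq1−eq2 (x²,y² cancel):
  -101.832·x − 5.562·y = -2643.078898
  -91.032·x − 125.774·y = -7169.490278
det = -101.832·-125.774 − -5.562·-91.032 = 12301.497984
x = (-2643.078898·-125.774 − -5.562·-7169.490278) / 12301.497984 = 23.781974
y = (-101.832·-7169.490278 − -2643.078898·-91.032) / 12301.497984 = 39.790176

x=23.782 y=39.790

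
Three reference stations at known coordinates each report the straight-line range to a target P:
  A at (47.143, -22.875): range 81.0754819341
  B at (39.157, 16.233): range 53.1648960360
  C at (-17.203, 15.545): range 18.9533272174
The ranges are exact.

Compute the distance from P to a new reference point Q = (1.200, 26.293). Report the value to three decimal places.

eq1: (x − 47.143)² + (y + 22.875)² = 81.0754819341²
eq2: (x − 39.157)² + (y − 16.233)² = 53.1648960360²
eq3: (x + 17.203)² + (y − 15.545)² = 18.9533272174²
eq1−eq3, eq1−eq2 (x²,y² cancel):
  -128.692·x + 76.840·y = 4005.867318
  -15.972·x + 78.216·y = 2797.780464
det = -128.692·78.216 − 76.840·-15.972 = -8838.484992
x = (4005.867318·78.216 − 76.840·2797.780464) / -8838.484992 = -11.126507
y = (-128.692·2797.780464 − 4005.867318·-15.972) / -8838.484992 = 33.497851
|P − Q| = √((-11.126507 − 1.200)² + (33.497851 − 26.293)²) = 14.277698

14.278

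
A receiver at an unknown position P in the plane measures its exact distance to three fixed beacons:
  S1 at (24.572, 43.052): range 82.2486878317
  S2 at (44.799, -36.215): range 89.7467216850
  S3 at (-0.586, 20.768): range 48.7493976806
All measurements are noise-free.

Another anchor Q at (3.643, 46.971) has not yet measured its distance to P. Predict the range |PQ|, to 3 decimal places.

eq1: (x − 24.572)² + (y − 43.052)² = 82.2486878317²
eq2: (x − 44.799)² + (y + 36.215)² = 89.7467216850²
eq3: (x + 0.586)² + (y − 20.768)² = 48.7493976806²
eq1−eq3, eq1−eq2 (x²,y² cancel):
  -50.316·x − 44.568·y = 2362.738208
  40.454·x − 158.534·y = -428.408665
det = -50.316·-158.534 − -44.568·40.454 = 9779.750616
x = (2362.738208·-158.534 − -44.568·-428.408665) / 9779.750616 = -40.253343
y = (-50.316·-428.408665 − 2362.738208·40.454) / 9779.750616 = -7.569355
|P − Q| = √((-40.253343 − 3.643)² + (-7.569355 − 46.971)²) = 70.010994

70.011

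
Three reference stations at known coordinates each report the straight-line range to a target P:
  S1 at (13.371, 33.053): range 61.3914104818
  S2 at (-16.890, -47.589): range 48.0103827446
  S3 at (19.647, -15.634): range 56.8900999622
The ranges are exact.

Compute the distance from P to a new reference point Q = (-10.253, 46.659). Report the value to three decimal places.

56.370

eq1: (x − 13.371)² + (y − 33.053)² = 61.3914104818²
eq2: (x + 16.890)² + (y + 47.589)² = 48.0103827446²
eq3: (x − 19.647)² + (y + 15.634)² = 56.8900999622²
eq1−eq2, eq1−eq3 (x²,y² cancel):
  -60.522·x − 161.284·y = 2742.609001
  12.552·x − 97.374·y = -108.436078
det = -60.522·-97.374 − -161.284·12.552 = 7917.705996
x = (2742.609001·-97.374 − -161.284·-108.436078) / 7917.705996 = -35.938164
y = (-60.522·-108.436078 − 2742.609001·12.552) / 7917.705996 = -3.519007
|P − Q| = √((-35.938164 − -10.253)² + (-3.519007 − 46.659)²) = 56.369850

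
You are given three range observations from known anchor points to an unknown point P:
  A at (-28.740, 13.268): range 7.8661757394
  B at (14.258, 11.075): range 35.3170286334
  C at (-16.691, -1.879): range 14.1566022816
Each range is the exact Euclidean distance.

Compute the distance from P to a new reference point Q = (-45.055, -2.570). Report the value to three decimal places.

eq1: (x + 28.740)² + (y − 13.268)² = 7.8661757394²
eq2: (x − 14.258)² + (y − 11.075)² = 35.3170286334²
eq3: (x + 16.691)² + (y + 1.879)² = 14.1566022816²
eq2−eq3, eq2−eq1 (x²,y² cancel):
  -61.898·x − 25.908·y = 1003.057056
  -85.996·x + 4.386·y = 1861.497026
det = -61.898·4.386 − -25.908·-85.996 = -2499.468996
x = (1003.057056·4.386 − -25.908·1861.497026) / -2499.468996 = -21.055301
y = (-61.898·1861.497026 − 1003.057056·-85.996) / -2499.468996 = 11.588081
|P − Q| = √((-21.055301 − -45.055)² + (11.588081 − -2.570)²) = 27.864615

27.865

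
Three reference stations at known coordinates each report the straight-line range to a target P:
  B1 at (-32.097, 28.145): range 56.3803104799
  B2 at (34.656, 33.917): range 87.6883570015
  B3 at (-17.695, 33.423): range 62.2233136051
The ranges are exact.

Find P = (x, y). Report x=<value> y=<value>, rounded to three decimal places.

eq1: (x + 32.097)² + (y − 28.145)² = 56.3803104799²
eq2: (x − 34.656)² + (y − 33.917)² = 87.6883570015²
eq3: (x + 17.695)² + (y − 33.423)² = 62.2233136051²
eq1−eq2, eq1−eq3 (x²,y² cancel):
  133.506·x + 11.544·y = -3981.465753
  28.804·x + 10.556·y = -1085.149826
det = 133.506·10.556 − 11.544·28.804 = 1076.775960
x = (-3981.465753·10.556 − 11.544·-1085.149826) / 1076.775960 = -27.397884
y = (133.506·-1085.149826 − -3981.465753·28.804) / 1076.775960 = -28.039141

x=-27.398 y=-28.039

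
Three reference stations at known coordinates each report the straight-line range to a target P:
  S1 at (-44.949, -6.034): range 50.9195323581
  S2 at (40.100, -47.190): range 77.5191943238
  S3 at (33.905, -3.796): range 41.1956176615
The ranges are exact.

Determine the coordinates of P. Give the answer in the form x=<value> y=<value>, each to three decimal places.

eq1: (x + 44.949)² + (y + 6.034)² = 50.9195323581²
eq2: (x − 40.100)² + (y + 47.190)² = 77.5191943238²
eq3: (x − 33.905)² + (y + 3.796)² = 41.1956176615²
eq2−eq1, eq2−eq3 (x²,y² cancel):
  -170.098·x + 82.312·y = 1638.342370
  -12.390·x + 86.788·y = 1641.199115
det = -170.098·86.788 − 82.312·-12.390 = -13742.619544
x = (1638.342370·86.788 − 82.312·1641.199115) / -13742.619544 = -0.516501
y = (-170.098·1641.199115 − 1638.342370·-12.390) / -13742.619544 = 18.836702

x=-0.517 y=18.837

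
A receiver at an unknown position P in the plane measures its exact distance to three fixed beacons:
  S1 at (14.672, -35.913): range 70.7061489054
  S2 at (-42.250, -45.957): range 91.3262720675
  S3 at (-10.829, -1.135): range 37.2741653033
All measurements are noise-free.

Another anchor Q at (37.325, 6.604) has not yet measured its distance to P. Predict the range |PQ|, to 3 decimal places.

eq1: (x − 14.672)² + (y + 35.913)² = 70.7061489054²
eq2: (x + 42.250)² + (y + 45.957)² = 91.3262720675²
eq3: (x + 10.829)² + (y + 1.135)² = 37.2741653033²
eq3−eq1, eq3−eq2 (x²,y² cancel):
  51.002·x − 69.556·y = -2223.540407
  -62.842·x − 89.644·y = -3172.571688
det = 51.002·-89.644 − -69.556·-62.842 = -8943.061440
x = (-2223.540407·-89.644 − -69.556·-3172.571688) / -8943.061440 = 2.386693
y = (51.002·-3172.571688 − -2223.540407·-62.842) / -8943.061440 = 33.717674
|P − Q| = √((2.386693 − 37.325)² + (33.717674 − 6.604)²) = 44.224842

44.225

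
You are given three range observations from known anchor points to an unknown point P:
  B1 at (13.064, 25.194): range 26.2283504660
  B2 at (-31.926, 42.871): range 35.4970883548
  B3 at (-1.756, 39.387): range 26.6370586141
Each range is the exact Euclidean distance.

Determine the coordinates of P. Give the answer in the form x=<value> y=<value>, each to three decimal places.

x=-10.812 y=14.336

eq1: (x − 13.064)² + (y − 25.194)² = 26.2283504660²
eq2: (x + 31.926)² + (y − 42.871)² = 35.4970883548²
eq3: (x + 1.756)² + (y − 39.387)² = 26.6370586141²
eq2−eq3, eq2−eq1 (x²,y² cancel):
  60.340·x − 6.968·y = -752.262422
  89.980·x − 35.354·y = -1479.669471
det = 60.340·-35.354 − -6.968·89.980 = -1506.279720
x = (-752.262422·-35.354 − -6.968·-1479.669471) / -1506.279720 = -10.811504
y = (60.340·-1479.669471 − -752.262422·89.980) / -1506.279720 = 14.336436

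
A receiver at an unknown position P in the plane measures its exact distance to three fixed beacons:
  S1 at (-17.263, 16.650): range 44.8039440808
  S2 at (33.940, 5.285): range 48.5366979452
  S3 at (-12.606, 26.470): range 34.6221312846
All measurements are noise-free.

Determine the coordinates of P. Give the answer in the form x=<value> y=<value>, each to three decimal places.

x=13.440 y=49.280

eq1: (x + 17.263)² + (y − 16.650)² = 44.8039440808²
eq2: (x − 33.940)² + (y − 5.285)² = 48.5366979452²
eq3: (x + 12.606)² + (y − 26.470)² = 34.6221312846²
eq1−eq2, eq1−eq3 (x²,y² cancel):
  102.406·x − 22.730·y = 256.203514
  9.314·x + 19.640·y = 1093.039898
det = 102.406·19.640 − -22.730·9.314 = 2222.961060
x = (256.203514·19.640 − -22.730·1093.039898) / 2222.961060 = 13.440017
y = (102.406·1093.039898 − 256.203514·9.314) / 2222.961060 = 49.280019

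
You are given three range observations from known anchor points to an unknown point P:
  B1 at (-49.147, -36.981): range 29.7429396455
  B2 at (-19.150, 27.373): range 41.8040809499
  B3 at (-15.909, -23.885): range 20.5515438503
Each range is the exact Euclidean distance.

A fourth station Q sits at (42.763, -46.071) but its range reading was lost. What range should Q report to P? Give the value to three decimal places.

eq1: (x + 49.147)² + (y + 36.981)² = 29.7429396455²
eq2: (x + 19.150)² + (y − 27.373)² = 41.8040809499²
eq3: (x + 15.909)² + (y + 23.885)² = 20.5515438503²
eq2−eq1, eq2−eq3 (x²,y² cancel):
  -59.994·x − 128.708·y = 3529.957066
  6.482·x − 102.516·y = 1032.801106
det = -59.994·-102.516 − -128.708·6.482 = 6984.630160
x = (3529.957066·-102.516 − -128.708·1032.801106) / 6984.630160 = -32.778731
y = (-59.994·1032.801106 − 3529.957066·6.482) / 6984.630160 = -12.147107
|P − Q| = √((-32.778731 − 42.763)² + (-12.147107 − -46.071)²) = 82.809321

82.809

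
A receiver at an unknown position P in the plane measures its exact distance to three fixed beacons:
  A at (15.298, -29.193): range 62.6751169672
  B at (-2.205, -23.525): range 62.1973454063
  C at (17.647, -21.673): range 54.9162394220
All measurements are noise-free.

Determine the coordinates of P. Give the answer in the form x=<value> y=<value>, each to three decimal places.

eq1: (x − 15.298)² + (y + 29.193)² = 62.6751169672²
eq2: (x + 2.205)² + (y + 23.525)² = 62.1973454063²
eq3: (x − 17.647)² + (y + 21.673)² = 54.9162394220²
eq1−eq2, eq1−eq3 (x²,y² cancel):
  -35.006·x + 11.336·y = -468.311892
  4.698·x + 15.040·y = 607.252420
det = -35.006·15.040 − 11.336·4.698 = -579.746768
x = (-468.311892·15.040 − 11.336·607.252420) / -579.746768 = 24.022944
y = (-35.006·607.252420 − -468.311892·4.698) / -579.746768 = 32.871850

x=24.023 y=32.872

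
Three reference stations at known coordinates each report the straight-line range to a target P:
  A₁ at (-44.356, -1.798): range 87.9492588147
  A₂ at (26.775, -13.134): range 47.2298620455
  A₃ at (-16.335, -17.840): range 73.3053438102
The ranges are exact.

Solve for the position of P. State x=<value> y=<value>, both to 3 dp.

eq1: (x + 44.356)² + (y + 1.798)² = 87.9492588147²
eq2: (x − 26.775)² + (y + 13.134)² = 47.2298620455²
eq3: (x + 16.335)² + (y + 17.840)² = 73.3053438102²
eq2−eq1, eq2−eq3 (x²,y² cancel):
  -142.262·x + 22.672·y = -4423.127298
  -86.220·x − 9.412·y = -3447.318318
det = -142.262·-9.412 − 22.672·-86.220 = 3293.749784
x = (-4423.127298·-9.412 − 22.672·-3447.318318) / 3293.749784 = 36.368298
y = (-142.262·-3447.318318 − -4423.127298·-86.220) / 3293.749784 = 33.111308

x=36.368 y=33.111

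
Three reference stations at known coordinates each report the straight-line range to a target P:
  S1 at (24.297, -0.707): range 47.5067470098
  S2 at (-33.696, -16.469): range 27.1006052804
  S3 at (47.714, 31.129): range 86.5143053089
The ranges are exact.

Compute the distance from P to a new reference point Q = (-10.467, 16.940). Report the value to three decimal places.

eq1: (x − 24.297)² + (y + 0.707)² = 47.5067470098²
eq2: (x + 33.696)² + (y + 16.469)² = 27.1006052804²
eq3: (x − 47.714)² + (y − 31.129)² = 86.5143053089²
eq3−eq2, eq3−eq1 (x²,y² cancel):
  -162.820·x − 95.196·y = 4911.290157
  -46.834·x − 63.672·y = 2573.037633
det = -162.820·-63.672 − -95.196·-46.834 = 5908.665576
x = (4911.290157·-63.672 − -95.196·2573.037633) / 5908.665576 = -11.469388
y = (-162.820·2573.037633 − 4911.290157·-46.834) / 5908.665576 = -31.974499
|P − Q| = √((-11.469388 − -10.467)² + (-31.974499 − 16.940)²) = 48.924769

48.925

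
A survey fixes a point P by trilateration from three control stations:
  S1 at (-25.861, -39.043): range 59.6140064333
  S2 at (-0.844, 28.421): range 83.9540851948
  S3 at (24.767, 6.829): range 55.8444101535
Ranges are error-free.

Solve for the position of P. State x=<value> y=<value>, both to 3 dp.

eq1: (x + 25.861)² + (y + 39.043)² = 59.6140064333²
eq2: (x + 0.844)² + (y − 28.421)² = 83.9540851948²
eq3: (x − 24.767)² + (y − 6.829)² = 55.8444101535²
eq1−eq2, eq1−eq3 (x²,y² cancel):
  50.034·x + 134.928·y = -4879.140251
  101.256·x + 91.744·y = -1097.876022
det = 50.034·91.744 − 134.928·101.256 = -9071.950272
x = (-4879.140251·91.744 − 134.928·-1097.876022) / -9071.950272 = 33.013588
y = (50.034·-1097.876022 − -4879.140251·101.256) / -9071.950272 = -48.403164

x=33.014 y=-48.403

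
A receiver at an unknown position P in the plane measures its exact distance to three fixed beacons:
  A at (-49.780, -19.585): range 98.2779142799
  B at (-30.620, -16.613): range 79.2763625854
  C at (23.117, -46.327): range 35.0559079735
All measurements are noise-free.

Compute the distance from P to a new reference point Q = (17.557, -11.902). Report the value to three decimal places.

32.551

eq1: (x + 49.780)² + (y + 19.585)² = 98.2779142799²
eq2: (x + 30.620)² + (y + 16.613)² = 79.2763625854²
eq3: (x − 23.117)² + (y + 46.327)² = 35.0559079735²
eq2−eq3, eq2−eq1 (x²,y² cancel):
  107.474·x − 59.428·y = 6522.835430
  -38.320·x − 5.944·y = -1725.762314
det = 107.474·-5.944 − -59.428·-38.320 = -2916.106416
x = (6522.835430·-5.944 − -59.428·-1725.762314) / -2916.106416 = 48.465425
y = (107.474·-1725.762314 − 6522.835430·-38.320) / -2916.106416 = -22.111839
|P − Q| = √((48.465425 − 17.557)² + (-22.111839 − -11.902)²) = 32.551060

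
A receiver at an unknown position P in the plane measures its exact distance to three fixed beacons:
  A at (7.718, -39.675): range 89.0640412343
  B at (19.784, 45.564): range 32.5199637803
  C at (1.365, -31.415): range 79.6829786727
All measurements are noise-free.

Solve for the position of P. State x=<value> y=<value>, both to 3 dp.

x=-12.704 y=47.016

eq1: (x − 7.718)² + (y + 39.675)² = 89.0640412343²
eq2: (x − 19.784)² + (y − 45.564)² = 32.5199637803²
eq3: (x − 1.365)² + (y + 31.415)² = 79.6829786727²
eq2−eq1, eq2−eq3 (x²,y² cancel):
  -24.132·x − 170.478·y = -7708.667000
  -36.838·x − 153.958·y = -6770.548348
det = -24.132·-153.958 − -170.478·-36.838 = -2564.754108
x = (-7708.667000·-153.958 − -170.478·-6770.548348) / -2564.754108 = -12.703523
y = (-24.132·-6770.548348 − -7708.667000·-36.838) / -2564.754108 = 47.016204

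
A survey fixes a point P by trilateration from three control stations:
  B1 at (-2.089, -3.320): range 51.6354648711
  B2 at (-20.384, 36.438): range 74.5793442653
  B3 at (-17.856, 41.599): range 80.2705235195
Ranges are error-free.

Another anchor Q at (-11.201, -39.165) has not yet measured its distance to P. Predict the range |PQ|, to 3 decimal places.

32.325

eq1: (x + 2.089)² + (y + 3.320)² = 51.6354648711²
eq2: (x + 20.384)² + (y − 36.438)² = 74.5793442653²
eq3: (x + 17.856)² + (y − 41.599)² = 80.2705235195²
eq2−eq1, eq2−eq3 (x²,y² cancel):
  36.590·x − 79.516·y = 1168.008380
  5.056·x + 10.322·y = -575.200118
det = 36.590·10.322 − -79.516·5.056 = 779.714876
x = (1168.008380·10.322 − -79.516·-575.200118) / 779.714876 = -43.197111
y = (36.590·-575.200118 − 1168.008380·5.056) / 779.714876 = -34.566511
|P − Q| = √((-43.197111 − -11.201)² + (-34.566511 − -39.165)²) = 32.324870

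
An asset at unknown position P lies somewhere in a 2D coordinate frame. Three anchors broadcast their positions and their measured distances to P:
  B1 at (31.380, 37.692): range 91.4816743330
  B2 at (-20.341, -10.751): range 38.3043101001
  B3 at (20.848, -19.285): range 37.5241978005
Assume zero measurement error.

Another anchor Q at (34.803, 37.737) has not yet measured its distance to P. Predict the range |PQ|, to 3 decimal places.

92.953

eq1: (x − 31.380)² + (y − 37.692)² = 91.4816743330²
eq2: (x + 20.341)² + (y + 10.751)² = 38.3043101001²
eq3: (x − 20.848)² + (y + 19.285)² = 37.5241978005²
eq1−eq2, eq1−eq3 (x²,y² cancel):
  -103.442·x − 96.886·y = 5025.625585
  -21.064·x − 113.954·y = 5361.990383
det = -103.442·-113.954 − -96.886·-21.064 = 9746.822964
x = (5025.625585·-113.954 − -96.886·5361.990383) / 9746.822964 = -5.456992
y = (-103.442·5361.990383 − 5025.625585·-21.064) / 9746.822964 = -46.045284
|P − Q| = √((-5.456992 − 34.803)² + (-46.045284 − 37.737)²) = 92.953419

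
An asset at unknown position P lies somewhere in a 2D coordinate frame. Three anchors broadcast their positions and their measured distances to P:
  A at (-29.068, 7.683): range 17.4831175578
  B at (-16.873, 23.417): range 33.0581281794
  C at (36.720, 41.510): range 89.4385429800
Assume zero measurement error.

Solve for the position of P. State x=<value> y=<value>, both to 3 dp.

eq1: (x + 29.068)² + (y − 7.683)² = 17.4831175578²
eq2: (x + 16.873)² + (y − 23.417)² = 33.0581281794²
eq3: (x − 36.720)² + (y − 41.510)² = 89.4385429800²
eq1−eq2, eq1−eq3 (x²,y² cancel):
  24.390·x + 31.468·y = -858.103534
  131.576·x + 67.654·y = -5526.132184
det = 24.390·67.654 − 31.468·131.576 = -2490.352508
x = (-858.103534·67.654 − 31.468·-5526.132184) / -2490.352508 = -46.516383
y = (24.390·-5526.132184 − -858.103534·131.576) / -2490.352508 = 8.784513

x=-46.516 y=8.785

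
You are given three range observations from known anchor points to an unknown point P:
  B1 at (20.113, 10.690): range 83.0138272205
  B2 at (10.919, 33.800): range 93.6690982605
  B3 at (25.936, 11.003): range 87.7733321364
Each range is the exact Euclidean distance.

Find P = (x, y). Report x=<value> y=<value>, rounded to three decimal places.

x=-43.925 y=-42.134

eq1: (x − 20.113)² + (y − 10.690)² = 83.0138272205²
eq2: (x − 10.919)² + (y − 33.800)² = 93.6690982605²
eq3: (x − 25.936)² + (y − 11.003)² = 87.7733321364²
eq1−eq3, eq1−eq2 (x²,y² cancel):
  11.646·x + 0.626·y = -537.929089
  -18.388·x + 46.220·y = -1139.748767
det = 11.646·46.220 − 0.626·-18.388 = 549.789008
x = (-537.929089·46.220 − 0.626·-1139.748767) / 549.789008 = -43.925214
y = (11.646·-1139.748767 − -537.929089·-18.388) / 549.789008 = -42.134262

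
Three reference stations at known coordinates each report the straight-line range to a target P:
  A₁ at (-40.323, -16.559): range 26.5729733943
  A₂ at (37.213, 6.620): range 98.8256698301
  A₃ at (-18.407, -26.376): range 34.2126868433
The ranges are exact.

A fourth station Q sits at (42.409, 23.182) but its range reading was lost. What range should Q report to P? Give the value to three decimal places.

eq1: (x + 40.323)² + (y + 16.559)² = 26.5729733943²
eq2: (x − 37.213)² + (y − 6.620)² = 98.8256698301²
eq3: (x + 18.407)² + (y + 26.376)² = 34.2126868433²
eq3−eq1, eq3−eq2 (x²,y² cancel):
  -43.832·x + 19.634·y = 1330.018811
  111.240·x + 65.992·y = -8201.884332
det = -43.832·65.992 − 19.634·111.240 = -5076.647504
x = (1330.018811·65.992 − 19.634·-8201.884332) / -5076.647504 = -49.009981
y = (-43.832·-8201.884332 − 1330.018811·111.240) / -5076.647504 = -41.671930
|P − Q| = √((-49.009981 − 42.409)² + (-41.671930 − 23.182)²) = 112.086852

112.087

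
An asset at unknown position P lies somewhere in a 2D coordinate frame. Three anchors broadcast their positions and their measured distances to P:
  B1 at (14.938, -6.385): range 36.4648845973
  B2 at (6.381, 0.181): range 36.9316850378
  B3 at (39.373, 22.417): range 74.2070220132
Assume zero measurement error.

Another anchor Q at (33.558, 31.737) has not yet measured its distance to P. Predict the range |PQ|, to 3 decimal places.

eq1: (x − 14.938)² + (y + 6.385)² = 36.4648845973²
eq2: (x − 6.381)² + (y − 0.181)² = 36.9316850378²
eq3: (x − 39.373)² + (y − 22.417)² = 74.2070220132²
eq3−eq1, eq3−eq2 (x²,y² cancel):
  -48.870·x − 57.604·y = 2388.151358
  -65.984·x − 44.472·y = 2130.727660
det = -48.870·-44.472 − -57.604·-65.984 = -1627.595696
x = (2388.151358·-44.472 − -57.604·2130.727660) / -1627.595696 = -10.157663
y = (-48.870·2130.727660 − 2388.151358·-65.984) / -1627.595696 = -32.840538
|P − Q| = √((-10.157663 − 33.558)² + (-32.840538 − 31.737)²) = 77.982803

77.983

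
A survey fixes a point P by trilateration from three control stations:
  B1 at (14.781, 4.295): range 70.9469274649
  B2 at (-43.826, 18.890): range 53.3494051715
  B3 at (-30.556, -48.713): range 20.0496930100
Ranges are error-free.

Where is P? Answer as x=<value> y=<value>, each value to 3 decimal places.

x=-44.650 y=-34.453

eq1: (x − 14.781)² + (y − 4.295)² = 70.9469274649²
eq2: (x + 43.826)² + (y − 18.890)² = 53.3494051715²
eq3: (x + 30.556)² + (y + 48.713)² = 20.0496930100²
eq1−eq2, eq1−eq3 (x²,y² cancel):
  -117.214·x + 29.190·y = 4227.932875
  -90.674·x − 106.016·y = 7701.176846
det = -117.214·-106.016 − 29.190·-90.674 = 15073.333484
x = (4227.932875·-106.016 − 29.190·7701.176846) / 15073.333484 = -44.650102
y = (-117.214·7701.176846 − 4227.932875·-90.674) / 15073.333484 = -34.453040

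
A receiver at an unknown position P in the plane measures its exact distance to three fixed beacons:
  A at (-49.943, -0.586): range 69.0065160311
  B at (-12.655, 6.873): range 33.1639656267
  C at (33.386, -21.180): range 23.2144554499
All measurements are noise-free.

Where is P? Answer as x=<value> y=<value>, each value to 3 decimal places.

x=19.023 y=-2.942

eq1: (x + 49.943)² + (y + 0.586)² = 69.0065160311²
eq2: (x + 12.655)² + (y − 6.873)² = 33.1639656267²
eq3: (x − 33.386)² + (y + 21.180)² = 23.2144554499²
eq2−eq3, eq2−eq1 (x²,y² cancel):
  92.082·x − 56.106·y = 1916.767916
  -74.576·x − 14.918·y = -1374.791148
det = 92.082·-14.918 − -56.106·-74.576 = -5557.840332
x = (1916.767916·-14.918 − -56.106·-1374.791148) / -5557.840332 = 19.023284
y = (92.082·-1374.791148 − 1916.767916·-74.576) / -5557.840332 = -2.942036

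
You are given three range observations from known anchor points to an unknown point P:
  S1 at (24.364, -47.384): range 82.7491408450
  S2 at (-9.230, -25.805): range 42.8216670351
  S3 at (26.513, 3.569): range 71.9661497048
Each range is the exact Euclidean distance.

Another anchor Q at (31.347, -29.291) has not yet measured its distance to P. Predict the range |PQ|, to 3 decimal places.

81.073

eq1: (x − 24.364)² + (y + 47.384)² = 82.7491408450²
eq2: (x + 9.230)² + (y + 25.805)² = 42.8216670351²
eq3: (x − 26.513)² + (y − 3.569)² = 71.9661497048²
eq1−eq2, eq1−eq3 (x²,y² cancel):
  -67.188·x + 43.158·y = 2925.968116
  4.298·x + 101.906·y = -454.877415
det = -67.188·101.906 − 43.158·4.298 = -7032.353412
x = (2925.968116·101.906 − 43.158·-454.877415) / -7032.353412 = -45.191885
y = (-67.188·-454.877415 − 2925.968116·4.298) / -7032.353412 = -2.557678
|P − Q| = √((-45.191885 − 31.347)² + (-2.557678 − -29.291)²) = 81.073247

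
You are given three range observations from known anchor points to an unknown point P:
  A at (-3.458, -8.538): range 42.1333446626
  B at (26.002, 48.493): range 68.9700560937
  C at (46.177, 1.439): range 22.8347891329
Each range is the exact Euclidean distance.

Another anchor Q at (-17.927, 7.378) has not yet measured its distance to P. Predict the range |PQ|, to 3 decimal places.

eq1: (x + 3.458)² + (y + 8.538)² = 42.1333446626²
eq2: (x − 26.002)² + (y − 48.493)² = 68.9700560937²
eq3: (x − 46.177)² + (y − 1.439)² = 22.8347891329²
eq1−eq3, eq1−eq2 (x²,y² cancel):
  99.270·x + 19.954·y = 3303.321980
  58.920·x + 114.062·y = -38.830060
det = 99.270·114.062 − 19.954·58.920 = 10147.245060
x = (3303.321980·114.062 − 19.954·-38.830060) / 10147.245060 = 37.207964
y = (99.270·-38.830060 − 3303.321980·58.920) / 10147.245060 = -19.560619
|P − Q| = √((37.207964 − -17.927)² + (-19.560619 − 7.378)²) = 61.364105

61.364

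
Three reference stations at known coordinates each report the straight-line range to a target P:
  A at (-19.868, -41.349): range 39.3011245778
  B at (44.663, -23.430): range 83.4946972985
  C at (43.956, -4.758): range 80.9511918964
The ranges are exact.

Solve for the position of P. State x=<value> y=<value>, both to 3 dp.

x=-36.986 y=-5.972

eq1: (x + 19.868)² + (y + 41.349)² = 39.3011245778²
eq2: (x − 44.663)² + (y + 23.430)² = 83.4946972985²
eq3: (x − 43.956)² + (y + 4.758)² = 80.9511918964²
eq3−eq2, eq3−eq1 (x²,y² cancel):
  1.414·x − 37.344·y = 170.710961
  -127.648·x − 73.182·y = 5158.225801
det = 1.414·-73.182 − -37.344·-127.648 = -4870.366260
x = (170.710961·-73.182 − -37.344·5158.225801) / -4870.366260 = -36.986092
y = (1.414·5158.225801 − 170.710961·-127.648) / -4870.366260 = -5.971757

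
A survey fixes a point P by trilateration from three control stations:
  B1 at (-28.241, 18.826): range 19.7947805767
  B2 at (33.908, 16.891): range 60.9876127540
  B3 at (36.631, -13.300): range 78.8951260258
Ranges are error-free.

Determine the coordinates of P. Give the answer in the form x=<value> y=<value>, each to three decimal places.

x=-23.311 y=37.997

eq1: (x + 28.241)² + (y − 18.826)² = 19.7947805767²
eq2: (x − 33.908)² + (y − 16.891)² = 60.9876127540²
eq3: (x − 36.631)² + (y + 13.300)² = 78.8951260258²
eq2−eq1, eq2−eq3 (x²,y² cancel):
  -124.298·x + 3.870·y = 3044.569583
  5.446·x − 60.382·y = -2421.290185
det = -124.298·-60.382 − 3.870·5.446 = 7484.285816
x = (3044.569583·-60.382 − 3.870·-2421.290185) / 7484.285816 = -23.311083
y = (-124.298·-2421.290185 − 3044.569583·5.446) / 7484.285816 = 37.997053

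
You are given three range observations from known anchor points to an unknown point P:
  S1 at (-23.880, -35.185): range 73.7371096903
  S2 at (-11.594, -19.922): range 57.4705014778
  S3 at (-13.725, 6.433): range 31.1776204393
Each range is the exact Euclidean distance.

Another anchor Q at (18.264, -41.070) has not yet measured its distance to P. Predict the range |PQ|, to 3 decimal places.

eq1: (x + 23.880)² + (y + 35.185)² = 73.7371096903²
eq2: (x + 11.594)² + (y + 19.922)² = 57.4705014778²
eq3: (x + 13.725)² + (y − 6.433)² = 31.1776204393²
eq3−eq2, eq3−eq1 (x²,y² cancel):
  4.262·x − 52.710·y = -2029.266718
  -20.310·x − 83.236·y = -2886.637818
det = 4.262·-83.236 − -52.710·-20.310 = -1425.291932
x = (-2029.266718·-83.236 − -52.710·-2886.637818) / -1425.291932 = -11.754339
y = (4.262·-2886.637818 − -2029.266718·-20.310) / -1425.291932 = 37.548278
|P − Q| = √((-11.754339 − 18.264)² + (37.548278 − -41.070)²) = 84.154229

84.154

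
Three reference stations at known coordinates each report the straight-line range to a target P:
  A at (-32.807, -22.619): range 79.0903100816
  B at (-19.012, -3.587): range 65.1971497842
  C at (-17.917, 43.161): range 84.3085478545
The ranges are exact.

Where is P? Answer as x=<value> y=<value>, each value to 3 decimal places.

eq1: (x + 32.807)² + (y + 22.619)² = 79.0903100816²
eq2: (x + 19.012)² + (y + 3.587)² = 65.1971497842²
eq3: (x + 17.917)² + (y − 43.161)² = 84.3085478545²
eq3−eq2, eq3−eq1 (x²,y² cancel):
  -2.190·x − 93.496·y = 1047.694804
  -29.780·x − 131.560·y = 256.681693
det = -2.190·-131.560 − -93.496·-29.780 = -2496.194480
x = (1047.694804·-131.560 − -93.496·256.681693) / -2496.194480 = 45.603825
y = (-2.190·256.681693 − 1047.694804·-29.780) / -2496.194480 = -12.273971

x=45.604 y=-12.274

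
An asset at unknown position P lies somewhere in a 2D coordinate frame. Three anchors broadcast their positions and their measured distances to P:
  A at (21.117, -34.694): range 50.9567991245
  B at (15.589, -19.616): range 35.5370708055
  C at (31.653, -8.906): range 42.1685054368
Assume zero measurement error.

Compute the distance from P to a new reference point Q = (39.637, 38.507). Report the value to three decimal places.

55.943

eq1: (x − 21.117)² + (y + 34.694)² = 50.9567991245²
eq2: (x − 15.589)² + (y + 19.616)² = 35.5370708055²
eq3: (x − 31.653)² + (y + 8.906)² = 42.1685054368²
eq1−eq3, eq1−eq2 (x²,y² cancel):
  21.072·x + 51.576·y = 250.040446
  -11.056·x + 30.156·y = 311.915028
det = 21.072·30.156 − 51.576·-11.056 = 1205.671488
x = (250.040446·30.156 − 51.576·311.915028) / 1205.671488 = -7.089087
y = (21.072·311.915028 − 250.040446·-11.056) / 1205.671488 = 7.744332
|P − Q| = √((-7.089087 − 39.637)² + (7.744332 − 38.507)²) = 55.943444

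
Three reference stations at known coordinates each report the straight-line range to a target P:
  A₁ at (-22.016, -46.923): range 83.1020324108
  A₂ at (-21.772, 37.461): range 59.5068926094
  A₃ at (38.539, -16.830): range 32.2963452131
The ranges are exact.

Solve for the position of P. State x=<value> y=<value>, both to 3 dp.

x=33.352 y=15.047

eq1: (x + 22.016)² + (y + 46.923)² = 83.1020324108²
eq2: (x + 21.772)² + (y − 37.461)² = 59.5068926094²
eq3: (x − 38.539)² + (y + 16.830)² = 32.2963452131²
eq1−eq2, eq1−eq3 (x²,y² cancel):
  0.488·x + 168.768·y = 2555.751843
  121.110·x + 60.186·y = 4944.925113
det = 0.488·60.186 − 168.768·121.110 = -20410.121712
x = (2555.751843·60.186 − 168.768·4944.925113) / -20410.121712 = 33.352307
y = (0.488·4944.925113 − 2555.751843·121.110) / -20410.121712 = 15.047141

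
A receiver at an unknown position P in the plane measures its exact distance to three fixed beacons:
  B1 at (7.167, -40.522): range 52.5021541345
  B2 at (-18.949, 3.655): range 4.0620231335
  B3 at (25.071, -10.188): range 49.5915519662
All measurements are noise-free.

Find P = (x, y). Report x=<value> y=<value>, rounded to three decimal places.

x=-22.857 y=2.548

eq1: (x − 7.167)² + (y + 40.522)² = 52.5021541345²
eq2: (x + 18.949)² + (y − 3.655)² = 4.0620231335²
eq3: (x − 25.071)² + (y + 10.188)² = 49.5915519662²
eq2−eq1, eq2−eq3 (x²,y² cancel):
  52.232·x − 88.354·y = -1419.001410
  88.040·x − 27.686·y = -2082.895235
det = 52.232·-27.686 − -88.354·88.040 = 6332.591008
x = (-1419.001410·-27.686 − -88.354·-2082.895235) / 6332.591008 = -22.857256
y = (52.232·-2082.895235 − -1419.001410·88.040) / 6332.591008 = 2.547946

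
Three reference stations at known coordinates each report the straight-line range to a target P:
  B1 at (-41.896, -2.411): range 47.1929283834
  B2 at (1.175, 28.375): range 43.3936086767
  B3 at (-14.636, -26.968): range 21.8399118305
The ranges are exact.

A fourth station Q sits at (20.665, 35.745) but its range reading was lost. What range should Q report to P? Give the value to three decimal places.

53.491

eq1: (x + 41.896)² + (y + 2.411)² = 47.1929283834²
eq2: (x − 1.175)² + (y − 28.375)² = 43.3936086767²
eq3: (x + 14.636)² + (y + 26.968)² = 21.8399118305²
eq3−eq2, eq3−eq1 (x²,y² cancel):
  31.622·x + 110.686·y = -1540.987795
  -54.520·x + 49.114·y = -930.588524
det = 31.622·49.114 − 110.686·-54.520 = 7587.683628
x = (-1540.987795·49.114 − 110.686·-930.588524) / 7587.683628 = 3.600446
y = (31.622·-930.588524 − -1540.987795·-54.520) / 7587.683628 = -14.950772
|P − Q| = √((3.600446 − 20.665)² + (-14.950772 − 35.745)²) = 53.490749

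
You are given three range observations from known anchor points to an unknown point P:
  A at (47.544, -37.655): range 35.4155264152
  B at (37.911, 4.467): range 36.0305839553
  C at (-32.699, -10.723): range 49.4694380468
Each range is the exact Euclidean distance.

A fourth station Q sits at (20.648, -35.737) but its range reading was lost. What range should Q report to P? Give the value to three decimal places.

13.494

eq1: (x − 47.544)² + (y + 37.655)² = 35.4155264152²
eq2: (x − 37.911)² + (y − 4.467)² = 36.0305839553²
eq3: (x + 32.699)² + (y + 10.723)² = 49.4694380468²
eq3−eq2, eq3−eq1 (x²,y² cancel):
  141.220·x + 30.380·y = 1422.013001
  160.486·x − 53.864·y = 3687.089420
det = 141.220·-53.864 − 30.380·160.486 = -12482.238760
x = (1422.013001·-53.864 − 30.380·3687.089420) / -12482.238760 = 15.110197
y = (141.220·3687.089420 − 1422.013001·160.486) / -12482.238760 = -23.431501
|P − Q| = √((15.110197 − 20.648)² + (-23.431501 − -35.737)²) = 13.494168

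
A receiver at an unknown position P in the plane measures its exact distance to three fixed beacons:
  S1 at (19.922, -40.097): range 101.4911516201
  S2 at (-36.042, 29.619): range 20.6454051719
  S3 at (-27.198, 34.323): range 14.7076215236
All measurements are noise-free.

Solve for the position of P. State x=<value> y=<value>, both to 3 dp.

x=-28.781 y=48.945

eq1: (x − 19.922)² + (y + 40.097)² = 101.4911516201²
eq2: (x + 36.042)² + (y − 29.619)² = 20.6454051719²
eq3: (x + 27.198)² + (y − 34.323)² = 14.7076215236²
eq2−eq3, eq2−eq1 (x²,y² cancel):
  17.688·x + 9.408·y = -48.592768
  111.928·x − 139.432·y = -10045.876534
det = 17.688·-139.432 − 9.408·111.928 = -3519.291840
x = (-48.592768·-139.432 − 9.408·-10045.876534) / -3519.291840 = -28.780504
y = (17.688·-10045.876534 − -48.592768·111.928) / -3519.291840 = 48.945237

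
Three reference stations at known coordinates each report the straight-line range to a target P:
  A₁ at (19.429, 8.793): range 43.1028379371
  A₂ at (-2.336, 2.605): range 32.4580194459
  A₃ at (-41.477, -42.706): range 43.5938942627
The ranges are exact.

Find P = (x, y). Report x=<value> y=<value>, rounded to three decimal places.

eq1: (x − 19.429)² + (y − 8.793)² = 43.1028379371²
eq2: (x + 2.336)² + (y − 2.605)² = 32.4580194459²
eq3: (x + 41.477)² + (y + 42.706)² = 43.5938942627²
eq1−eq3, eq1−eq2 (x²,y² cancel):
  -121.812·x − 102.998·y = 3046.768096
  -43.530·x − 12.376·y = 361.771643
det = -121.812·-12.376 − -102.998·-43.530 = -2975.957628
x = (3046.768096·-12.376 − -102.998·361.771643) / -2975.957628 = 0.149547
y = (-121.812·361.771643 − 3046.768096·-43.530) / -2975.957628 = -29.757711

x=0.150 y=-29.758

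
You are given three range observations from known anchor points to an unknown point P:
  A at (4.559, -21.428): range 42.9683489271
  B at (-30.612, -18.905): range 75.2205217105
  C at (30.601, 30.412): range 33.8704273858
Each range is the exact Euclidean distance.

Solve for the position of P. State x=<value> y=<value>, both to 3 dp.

x=42.518 y=-1.293

eq1: (x − 4.559)² + (y + 21.428)² = 42.9683489271²
eq2: (x + 30.612)² + (y + 18.905)² = 75.2205217105²
eq3: (x − 30.601)² + (y − 30.412)² = 33.8704273858²
eq3−eq1, eq3−eq2 (x²,y² cancel):
  -52.084·x − 103.680·y = -2080.440438
  -122.426·x − 98.634·y = -5077.738411
det = -52.084·-98.634 − -103.680·-122.426 = -7555.874424
x = (-2080.440438·-98.634 − -103.680·-5077.738411) / -7555.874424 = 42.517615
y = (-52.084·-5077.738411 − -2080.440438·-122.426) / -7555.874424 = -1.292892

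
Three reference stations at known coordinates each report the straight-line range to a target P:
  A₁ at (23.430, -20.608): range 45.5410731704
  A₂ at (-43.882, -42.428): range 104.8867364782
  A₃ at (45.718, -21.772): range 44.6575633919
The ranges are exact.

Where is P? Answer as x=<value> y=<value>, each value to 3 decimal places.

eq1: (x − 23.430)² + (y + 20.608)² = 45.5410731704²
eq2: (x + 43.882)² + (y + 42.428)² = 104.8867364782²
eq3: (x − 45.718)² + (y + 21.772)² = 44.6575633919²
eq2−eq3, eq2−eq1 (x²,y² cancel):
  179.200·x + 41.312·y = 7845.319921
  134.624·x + 43.640·y = 6175.127600
det = 179.200·43.640 − 41.312·134.624 = 2258.701312
x = (7845.319921·43.640 − 41.312·6175.127600) / 2258.701312 = 38.634099
y = (179.200·6175.127600 − 7845.319921·134.624) / 2258.701312 = 22.320134

x=38.634 y=22.320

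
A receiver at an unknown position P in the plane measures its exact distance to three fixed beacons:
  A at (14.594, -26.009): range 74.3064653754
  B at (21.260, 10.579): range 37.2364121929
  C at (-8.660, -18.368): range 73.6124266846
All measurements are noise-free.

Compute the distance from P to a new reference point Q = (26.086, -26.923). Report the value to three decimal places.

74.693

eq1: (x − 14.594)² + (y + 26.009)² = 74.3064653754²
eq2: (x − 21.260)² + (y − 10.579)² = 37.2364121929²
eq3: (x + 8.660)² + (y + 18.368)² = 73.6124266846²
eq3−eq2, eq3−eq1 (x²,y² cancel):
  59.840·x + 57.894·y = 4183.762786
  46.508·x − 15.282·y = 374.412459
det = 59.840·-15.282 − 57.894·46.508 = -3607.009032
x = (4183.762786·-15.282 − 57.894·374.412459) / -3607.009032 = 23.735038
y = (59.840·374.412459 − 4183.762786·46.508) / -3607.009032 = 47.733065
|P − Q| = √((23.735038 − 26.086)² + (47.733065 − -26.923)²) = 74.693073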